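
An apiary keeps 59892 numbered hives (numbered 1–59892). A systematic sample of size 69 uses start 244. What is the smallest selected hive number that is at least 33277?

k = 59892/69 = 868
Steps past start: ⌈(33277 − 244)/868⌉ = ⌈33033/868⌉ = 39
Selected hive: 244 + 39×868 = 34096

34096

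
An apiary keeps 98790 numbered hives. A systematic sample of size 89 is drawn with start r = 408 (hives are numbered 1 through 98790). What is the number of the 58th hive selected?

63678

k = 98790/89 = 1110
58th selection = r + (58−1)·k = 408 + 57×1110 = 408 + 63270 = 63678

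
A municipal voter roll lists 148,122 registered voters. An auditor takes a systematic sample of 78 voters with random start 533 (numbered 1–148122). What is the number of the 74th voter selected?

139160

k = 148122/78 = 1899
74th selection = r + (74−1)·k = 533 + 73×1899 = 533 + 138627 = 139160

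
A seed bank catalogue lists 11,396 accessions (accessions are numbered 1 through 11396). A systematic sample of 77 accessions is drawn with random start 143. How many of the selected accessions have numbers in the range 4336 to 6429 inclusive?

k = 11396/77 = 148
First selection ≥ 4336: 143 + ⌈(4336−143)/148⌉·148 = 143 + 29×148 = 4435
Last selection ≤ 6429: 143 + ⌊(6429−143)/148⌋·148 = 143 + 42×148 = 6359
Count = 42 − 29 + 1 = 14

14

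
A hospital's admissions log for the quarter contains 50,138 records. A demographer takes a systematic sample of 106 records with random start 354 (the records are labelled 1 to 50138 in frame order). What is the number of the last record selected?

k = 50138/106 = 473
106th selection = r + (106−1)·k = 354 + 105×473 = 354 + 49665 = 50019

50019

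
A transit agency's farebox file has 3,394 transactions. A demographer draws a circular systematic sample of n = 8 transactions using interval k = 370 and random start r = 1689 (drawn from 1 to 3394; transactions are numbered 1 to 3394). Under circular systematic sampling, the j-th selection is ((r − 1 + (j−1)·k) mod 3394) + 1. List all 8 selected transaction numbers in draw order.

1689, 2059, 2429, 2799, 3169, 145, 515, 885

Selection 1: 1689
Selection 2: 1689 + 370 = 2059
Selection 3: 2059 + 370 = 2429
Selection 4: 2429 + 370 = 2799
Selection 5: 2799 + 370 = 3169
Selection 6: 3169 + 370 = 3539 → 3539 − 3394 = 145
Selection 7: 145 + 370 = 515
Selection 8: 515 + 370 = 885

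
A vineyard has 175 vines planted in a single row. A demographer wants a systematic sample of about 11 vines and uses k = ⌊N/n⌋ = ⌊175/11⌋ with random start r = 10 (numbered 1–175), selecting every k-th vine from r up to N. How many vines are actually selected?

k = ⌊175/11⌋ = 15
Achieved size = ⌊(175 − 10)/15⌋ + 1 = ⌊165/15⌋ + 1 = 11 + 1 = 12
(last selection: 10 + 11×15 = 175 ≤ 175; next would be 190 > 175)

12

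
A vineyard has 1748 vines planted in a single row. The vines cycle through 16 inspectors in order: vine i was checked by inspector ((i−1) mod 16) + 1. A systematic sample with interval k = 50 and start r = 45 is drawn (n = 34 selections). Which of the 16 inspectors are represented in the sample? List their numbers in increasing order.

1, 3, 5, 7, 9, 11, 13, 15

Consecutive selections differ by k = 50, so their inspector numbers differ by 50 mod 16 = 2.
gcd(50, 16) = 2, so the sample visits 16/2 = 8 distinct residues mod 16.
Start 45 is inspector 13; the inspectors hit are 1, 3, 5, 7, 9, 11, 13, 15.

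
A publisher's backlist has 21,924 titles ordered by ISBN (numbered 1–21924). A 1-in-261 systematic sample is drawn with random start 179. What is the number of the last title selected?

21842

k = 261
84th selection = r + (84−1)·k = 179 + 83×261 = 179 + 21663 = 21842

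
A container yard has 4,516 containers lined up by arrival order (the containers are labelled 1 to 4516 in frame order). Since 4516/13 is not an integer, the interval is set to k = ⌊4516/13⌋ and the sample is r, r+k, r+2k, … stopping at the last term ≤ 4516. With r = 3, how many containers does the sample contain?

14

k = ⌊4516/13⌋ = 347
Achieved size = ⌊(4516 − 3)/347⌋ + 1 = ⌊4513/347⌋ + 1 = 13 + 1 = 14
(last selection: 3 + 13×347 = 4514 ≤ 4516; next would be 4861 > 4516)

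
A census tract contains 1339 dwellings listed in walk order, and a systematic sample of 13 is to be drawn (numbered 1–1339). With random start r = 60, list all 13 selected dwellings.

60, 163, 266, 369, 472, 575, 678, 781, 884, 987, 1090, 1193, 1296

k = N/n = 1339/13 = 103
dwelling 1: 60
dwelling 2: 60 + 103 = 163
dwelling 3: 163 + 103 = 266
dwelling 4: 266 + 103 = 369
dwelling 5: 369 + 103 = 472
dwelling 6: 472 + 103 = 575
dwelling 7: 575 + 103 = 678
dwelling 8: 678 + 103 = 781
dwelling 9: 781 + 103 = 884
dwelling 10: 884 + 103 = 987
dwelling 11: 987 + 103 = 1090
dwelling 12: 1090 + 103 = 1193
dwelling 13: 1193 + 103 = 1296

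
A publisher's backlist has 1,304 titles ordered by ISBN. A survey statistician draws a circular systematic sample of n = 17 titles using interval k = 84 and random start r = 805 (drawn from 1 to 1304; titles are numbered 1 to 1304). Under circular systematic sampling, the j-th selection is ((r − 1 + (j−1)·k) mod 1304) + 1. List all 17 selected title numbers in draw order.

805, 889, 973, 1057, 1141, 1225, 5, 89, 173, 257, 341, 425, 509, 593, 677, 761, 845

Selection 1: 805
Selection 2: 805 + 84 = 889
Selection 3: 889 + 84 = 973
Selection 4: 973 + 84 = 1057
Selection 5: 1057 + 84 = 1141
Selection 6: 1141 + 84 = 1225
Selection 7: 1225 + 84 = 1309 → 1309 − 1304 = 5
Selection 8: 5 + 84 = 89
Selection 9: 89 + 84 = 173
Selection 10: 173 + 84 = 257
Selection 11: 257 + 84 = 341
Selection 12: 341 + 84 = 425
Selection 13: 425 + 84 = 509
Selection 14: 509 + 84 = 593
Selection 15: 593 + 84 = 677
Selection 16: 677 + 84 = 761
Selection 17: 761 + 84 = 845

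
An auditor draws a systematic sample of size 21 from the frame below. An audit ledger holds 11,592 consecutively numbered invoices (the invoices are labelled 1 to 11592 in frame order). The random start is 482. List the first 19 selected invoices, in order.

482, 1034, 1586, 2138, 2690, 3242, 3794, 4346, 4898, 5450, 6002, 6554, 7106, 7658, 8210, 8762, 9314, 9866, 10418

k = N/n = 11592/21 = 552
invoice 1: 482
invoice 2: 482 + 552 = 1034
invoice 3: 1034 + 552 = 1586
invoice 4: 1586 + 552 = 2138
invoice 5: 2138 + 552 = 2690
invoice 6: 2690 + 552 = 3242
invoice 7: 3242 + 552 = 3794
invoice 8: 3794 + 552 = 4346
invoice 9: 4346 + 552 = 4898
invoice 10: 4898 + 552 = 5450
invoice 11: 5450 + 552 = 6002
invoice 12: 6002 + 552 = 6554
invoice 13: 6554 + 552 = 7106
invoice 14: 7106 + 552 = 7658
invoice 15: 7658 + 552 = 8210
invoice 16: 8210 + 552 = 8762
invoice 17: 8762 + 552 = 9314
invoice 18: 9314 + 552 = 9866
invoice 19: 9866 + 552 = 10418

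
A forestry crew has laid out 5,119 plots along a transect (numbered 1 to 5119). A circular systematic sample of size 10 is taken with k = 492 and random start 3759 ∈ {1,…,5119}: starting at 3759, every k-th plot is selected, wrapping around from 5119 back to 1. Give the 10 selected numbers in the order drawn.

Selection 1: 3759
Selection 2: 3759 + 492 = 4251
Selection 3: 4251 + 492 = 4743
Selection 4: 4743 + 492 = 5235 → 5235 − 5119 = 116
Selection 5: 116 + 492 = 608
Selection 6: 608 + 492 = 1100
Selection 7: 1100 + 492 = 1592
Selection 8: 1592 + 492 = 2084
Selection 9: 2084 + 492 = 2576
Selection 10: 2576 + 492 = 3068

3759, 4251, 4743, 116, 608, 1100, 1592, 2084, 2576, 3068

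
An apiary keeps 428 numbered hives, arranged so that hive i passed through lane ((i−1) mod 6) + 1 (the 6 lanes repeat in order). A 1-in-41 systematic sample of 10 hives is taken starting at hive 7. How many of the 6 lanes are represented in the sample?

6

Consecutive selections differ by k = 41, so their lane numbers differ by 41 mod 6 = 5.
gcd(41, 6) = 1, so the sample visits 6/1 = 6 distinct residues mod 6.
Start 7 is lane 1; the lanes hit are 1, 2, 3, 4, 5, 6.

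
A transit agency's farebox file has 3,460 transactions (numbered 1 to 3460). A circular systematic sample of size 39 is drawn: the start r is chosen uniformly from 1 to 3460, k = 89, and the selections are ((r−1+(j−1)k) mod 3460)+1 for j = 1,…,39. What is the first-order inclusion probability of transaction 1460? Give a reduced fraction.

For each position j, as r ranges over 1…3460 the j-th selection hits every transaction exactly once, so transaction 1460 is selected for exactly 39 of the 3460 starts.
Inclusion probability = 39/3460.

39/3460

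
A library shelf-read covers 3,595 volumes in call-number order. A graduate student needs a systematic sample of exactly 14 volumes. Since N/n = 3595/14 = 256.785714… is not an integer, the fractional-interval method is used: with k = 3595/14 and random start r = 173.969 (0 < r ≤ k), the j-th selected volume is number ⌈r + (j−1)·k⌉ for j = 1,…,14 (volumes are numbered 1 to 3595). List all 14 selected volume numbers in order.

j=1: r + 0k = 173.969 → ⌈·⌉ = 174
j=2: r + 1k = 430.754714… → ⌈·⌉ = 431
j=3: r + 2k = 687.540428… → ⌈·⌉ = 688
j=4: r + 3k = 944.326142… → ⌈·⌉ = 945
j=5: r + 4k = 1201.111857… → ⌈·⌉ = 1202
j=6: r + 5k = 1457.897571… → ⌈·⌉ = 1458
j=7: r + 6k = 1714.683285… → ⌈·⌉ = 1715
j=8: r + 7k = 1971.469 → ⌈·⌉ = 1972
j=9: r + 8k = 2228.254714… → ⌈·⌉ = 2229
j=10: r + 9k = 2485.040428… → ⌈·⌉ = 2486
j=11: r + 10k = 2741.826142… → ⌈·⌉ = 2742
j=12: r + 11k = 2998.611857… → ⌈·⌉ = 2999
j=13: r + 12k = 3255.397571… → ⌈·⌉ = 3256
j=14: r + 13k = 3512.183285… → ⌈·⌉ = 3513

174, 431, 688, 945, 1202, 1458, 1715, 1972, 2229, 2486, 2742, 2999, 3256, 3513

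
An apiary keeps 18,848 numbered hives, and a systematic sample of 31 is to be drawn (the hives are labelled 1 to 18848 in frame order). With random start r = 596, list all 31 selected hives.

k = N/n = 18848/31 = 608
hive 1: 596
hive 2: 596 + 608 = 1204
hive 3: 1204 + 608 = 1812
hive 4: 1812 + 608 = 2420
hive 5: 2420 + 608 = 3028
hive 6: 3028 + 608 = 3636
hive 7: 3636 + 608 = 4244
hive 8: 4244 + 608 = 4852
hive 9: 4852 + 608 = 5460
hive 10: 5460 + 608 = 6068
hive 11: 6068 + 608 = 6676
hive 12: 6676 + 608 = 7284
hive 13: 7284 + 608 = 7892
hive 14: 7892 + 608 = 8500
hive 15: 8500 + 608 = 9108
hive 16: 9108 + 608 = 9716
hive 17: 9716 + 608 = 10324
hive 18: 10324 + 608 = 10932
hive 19: 10932 + 608 = 11540
hive 20: 11540 + 608 = 12148
hive 21: 12148 + 608 = 12756
hive 22: 12756 + 608 = 13364
hive 23: 13364 + 608 = 13972
hive 24: 13972 + 608 = 14580
hive 25: 14580 + 608 = 15188
hive 26: 15188 + 608 = 15796
hive 27: 15796 + 608 = 16404
hive 28: 16404 + 608 = 17012
hive 29: 17012 + 608 = 17620
hive 30: 17620 + 608 = 18228
hive 31: 18228 + 608 = 18836

596, 1204, 1812, 2420, 3028, 3636, 4244, 4852, 5460, 6068, 6676, 7284, 7892, 8500, 9108, 9716, 10324, 10932, 11540, 12148, 12756, 13364, 13972, 14580, 15188, 15796, 16404, 17012, 17620, 18228, 18836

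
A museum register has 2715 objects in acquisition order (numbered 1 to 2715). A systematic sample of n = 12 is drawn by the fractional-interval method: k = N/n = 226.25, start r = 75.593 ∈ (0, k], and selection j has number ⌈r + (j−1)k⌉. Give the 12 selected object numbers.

76, 302, 529, 755, 981, 1207, 1434, 1660, 1886, 2112, 2339, 2565

j=1: r + 0k = 75.593 → ⌈·⌉ = 76
j=2: r + 1k = 301.843 → ⌈·⌉ = 302
j=3: r + 2k = 528.093 → ⌈·⌉ = 529
j=4: r + 3k = 754.343 → ⌈·⌉ = 755
j=5: r + 4k = 980.593 → ⌈·⌉ = 981
j=6: r + 5k = 1206.843 → ⌈·⌉ = 1207
j=7: r + 6k = 1433.093 → ⌈·⌉ = 1434
j=8: r + 7k = 1659.343 → ⌈·⌉ = 1660
j=9: r + 8k = 1885.593 → ⌈·⌉ = 1886
j=10: r + 9k = 2111.843 → ⌈·⌉ = 2112
j=11: r + 10k = 2338.093 → ⌈·⌉ = 2339
j=12: r + 11k = 2564.343 → ⌈·⌉ = 2565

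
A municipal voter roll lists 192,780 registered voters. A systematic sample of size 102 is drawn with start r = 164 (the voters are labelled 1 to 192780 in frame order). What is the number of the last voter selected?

k = 192780/102 = 1890
102nd selection = r + (102−1)·k = 164 + 101×1890 = 164 + 190890 = 191054

191054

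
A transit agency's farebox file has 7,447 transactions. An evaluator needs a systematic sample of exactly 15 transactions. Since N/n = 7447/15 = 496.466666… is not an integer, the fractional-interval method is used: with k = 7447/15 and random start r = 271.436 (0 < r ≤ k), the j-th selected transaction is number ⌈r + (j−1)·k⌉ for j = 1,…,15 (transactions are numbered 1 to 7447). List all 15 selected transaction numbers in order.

272, 768, 1265, 1761, 2258, 2754, 3251, 3747, 4244, 4740, 5237, 5733, 6230, 6726, 7222

j=1: r + 0k = 271.436 → ⌈·⌉ = 272
j=2: r + 1k = 767.902666… → ⌈·⌉ = 768
j=3: r + 2k = 1264.369333… → ⌈·⌉ = 1265
j=4: r + 3k = 1760.836 → ⌈·⌉ = 1761
j=5: r + 4k = 2257.302666… → ⌈·⌉ = 2258
j=6: r + 5k = 2753.769333… → ⌈·⌉ = 2754
j=7: r + 6k = 3250.236 → ⌈·⌉ = 3251
j=8: r + 7k = 3746.702666… → ⌈·⌉ = 3747
j=9: r + 8k = 4243.169333… → ⌈·⌉ = 4244
j=10: r + 9k = 4739.636 → ⌈·⌉ = 4740
j=11: r + 10k = 5236.102666… → ⌈·⌉ = 5237
j=12: r + 11k = 5732.569333… → ⌈·⌉ = 5733
j=13: r + 12k = 6229.036 → ⌈·⌉ = 6230
j=14: r + 13k = 6725.502666… → ⌈·⌉ = 6726
j=15: r + 14k = 7221.969333… → ⌈·⌉ = 7222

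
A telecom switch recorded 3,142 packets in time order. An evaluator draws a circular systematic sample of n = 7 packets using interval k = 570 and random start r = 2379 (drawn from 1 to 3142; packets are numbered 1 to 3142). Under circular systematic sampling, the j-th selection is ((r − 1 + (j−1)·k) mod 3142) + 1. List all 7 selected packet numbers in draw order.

2379, 2949, 377, 947, 1517, 2087, 2657

Selection 1: 2379
Selection 2: 2379 + 570 = 2949
Selection 3: 2949 + 570 = 3519 → 3519 − 3142 = 377
Selection 4: 377 + 570 = 947
Selection 5: 947 + 570 = 1517
Selection 6: 1517 + 570 = 2087
Selection 7: 2087 + 570 = 2657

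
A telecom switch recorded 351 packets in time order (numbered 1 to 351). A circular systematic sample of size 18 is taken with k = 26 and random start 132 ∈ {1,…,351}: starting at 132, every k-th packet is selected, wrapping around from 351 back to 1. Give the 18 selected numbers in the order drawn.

132, 158, 184, 210, 236, 262, 288, 314, 340, 15, 41, 67, 93, 119, 145, 171, 197, 223

Selection 1: 132
Selection 2: 132 + 26 = 158
Selection 3: 158 + 26 = 184
Selection 4: 184 + 26 = 210
Selection 5: 210 + 26 = 236
Selection 6: 236 + 26 = 262
Selection 7: 262 + 26 = 288
Selection 8: 288 + 26 = 314
Selection 9: 314 + 26 = 340
Selection 10: 340 + 26 = 366 → 366 − 351 = 15
Selection 11: 15 + 26 = 41
Selection 12: 41 + 26 = 67
Selection 13: 67 + 26 = 93
Selection 14: 93 + 26 = 119
Selection 15: 119 + 26 = 145
Selection 16: 145 + 26 = 171
Selection 17: 171 + 26 = 197
Selection 18: 197 + 26 = 223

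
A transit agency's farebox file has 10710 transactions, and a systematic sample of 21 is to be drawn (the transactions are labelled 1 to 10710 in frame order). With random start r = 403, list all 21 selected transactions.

k = N/n = 10710/21 = 510
transaction 1: 403
transaction 2: 403 + 510 = 913
transaction 3: 913 + 510 = 1423
transaction 4: 1423 + 510 = 1933
transaction 5: 1933 + 510 = 2443
transaction 6: 2443 + 510 = 2953
transaction 7: 2953 + 510 = 3463
transaction 8: 3463 + 510 = 3973
transaction 9: 3973 + 510 = 4483
transaction 10: 4483 + 510 = 4993
transaction 11: 4993 + 510 = 5503
transaction 12: 5503 + 510 = 6013
transaction 13: 6013 + 510 = 6523
transaction 14: 6523 + 510 = 7033
transaction 15: 7033 + 510 = 7543
transaction 16: 7543 + 510 = 8053
transaction 17: 8053 + 510 = 8563
transaction 18: 8563 + 510 = 9073
transaction 19: 9073 + 510 = 9583
transaction 20: 9583 + 510 = 10093
transaction 21: 10093 + 510 = 10603

403, 913, 1423, 1933, 2443, 2953, 3463, 3973, 4483, 4993, 5503, 6013, 6523, 7033, 7543, 8053, 8563, 9073, 9583, 10093, 10603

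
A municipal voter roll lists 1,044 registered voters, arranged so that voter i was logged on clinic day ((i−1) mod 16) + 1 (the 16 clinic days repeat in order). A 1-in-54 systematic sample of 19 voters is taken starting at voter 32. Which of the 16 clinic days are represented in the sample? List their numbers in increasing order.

Consecutive selections differ by k = 54, so their clinic day numbers differ by 54 mod 16 = 6.
gcd(54, 16) = 2, so the sample visits 16/2 = 8 distinct residues mod 16.
Start 32 is clinic day 16; the clinic days hit are 2, 4, 6, 8, 10, 12, 14, 16.

2, 4, 6, 8, 10, 12, 14, 16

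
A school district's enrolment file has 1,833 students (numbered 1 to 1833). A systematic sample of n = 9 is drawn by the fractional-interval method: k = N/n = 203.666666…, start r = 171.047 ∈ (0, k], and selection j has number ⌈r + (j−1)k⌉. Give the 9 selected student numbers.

172, 375, 579, 783, 986, 1190, 1394, 1597, 1801

j=1: r + 0k = 171.047 → ⌈·⌉ = 172
j=2: r + 1k = 374.713666… → ⌈·⌉ = 375
j=3: r + 2k = 578.380333… → ⌈·⌉ = 579
j=4: r + 3k = 782.047 → ⌈·⌉ = 783
j=5: r + 4k = 985.713666… → ⌈·⌉ = 986
j=6: r + 5k = 1189.380333… → ⌈·⌉ = 1190
j=7: r + 6k = 1393.047 → ⌈·⌉ = 1394
j=8: r + 7k = 1596.713666… → ⌈·⌉ = 1597
j=9: r + 8k = 1800.380333… → ⌈·⌉ = 1801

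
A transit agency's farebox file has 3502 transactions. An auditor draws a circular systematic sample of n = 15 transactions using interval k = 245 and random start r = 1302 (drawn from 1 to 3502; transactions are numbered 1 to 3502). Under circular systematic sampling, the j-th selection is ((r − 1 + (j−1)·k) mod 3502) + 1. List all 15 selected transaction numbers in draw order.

Selection 1: 1302
Selection 2: 1302 + 245 = 1547
Selection 3: 1547 + 245 = 1792
Selection 4: 1792 + 245 = 2037
Selection 5: 2037 + 245 = 2282
Selection 6: 2282 + 245 = 2527
Selection 7: 2527 + 245 = 2772
Selection 8: 2772 + 245 = 3017
Selection 9: 3017 + 245 = 3262
Selection 10: 3262 + 245 = 3507 → 3507 − 3502 = 5
Selection 11: 5 + 245 = 250
Selection 12: 250 + 245 = 495
Selection 13: 495 + 245 = 740
Selection 14: 740 + 245 = 985
Selection 15: 985 + 245 = 1230

1302, 1547, 1792, 2037, 2282, 2527, 2772, 3017, 3262, 5, 250, 495, 740, 985, 1230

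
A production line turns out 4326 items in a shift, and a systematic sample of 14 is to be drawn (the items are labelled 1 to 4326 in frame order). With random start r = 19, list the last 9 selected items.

1564, 1873, 2182, 2491, 2800, 3109, 3418, 3727, 4036

k = N/n = 4326/14 = 309
6th selection = 19 + 5×309 = 1564
7th: 1564 + 309 = 1873
8th: 1873 + 309 = 2182
9th: 2182 + 309 = 2491
10th: 2491 + 309 = 2800
11th: 2800 + 309 = 3109
12th: 3109 + 309 = 3418
13th: 3418 + 309 = 3727
14th: 3727 + 309 = 4036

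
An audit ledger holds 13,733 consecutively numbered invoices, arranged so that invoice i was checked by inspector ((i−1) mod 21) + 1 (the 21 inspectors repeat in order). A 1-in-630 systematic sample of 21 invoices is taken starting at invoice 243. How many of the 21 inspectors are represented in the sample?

Consecutive selections differ by k = 630, so their inspector numbers differ by 630 mod 21 = 0.
gcd(630, 21) = 21, so the sample visits 21/21 = 1 distinct residues mod 21.
Start 243 is inspector 12; the inspectors hit are 12.

1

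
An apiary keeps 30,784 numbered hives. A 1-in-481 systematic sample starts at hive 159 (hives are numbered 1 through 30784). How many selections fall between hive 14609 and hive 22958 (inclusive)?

17

k = 481
First selection ≥ 14609: 159 + ⌈(14609−159)/481⌉·481 = 159 + 31×481 = 15070
Last selection ≤ 22958: 159 + ⌊(22958−159)/481⌋·481 = 159 + 47×481 = 22766
Count = 47 − 31 + 1 = 17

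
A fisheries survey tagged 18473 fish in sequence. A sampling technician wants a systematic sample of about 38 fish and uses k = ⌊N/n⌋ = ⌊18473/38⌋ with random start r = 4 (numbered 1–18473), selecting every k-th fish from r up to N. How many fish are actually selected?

39

k = ⌊18473/38⌋ = 486
Achieved size = ⌊(18473 − 4)/486⌋ + 1 = ⌊18469/486⌋ + 1 = 38 + 1 = 39
(last selection: 4 + 38×486 = 18472 ≤ 18473; next would be 18958 > 18473)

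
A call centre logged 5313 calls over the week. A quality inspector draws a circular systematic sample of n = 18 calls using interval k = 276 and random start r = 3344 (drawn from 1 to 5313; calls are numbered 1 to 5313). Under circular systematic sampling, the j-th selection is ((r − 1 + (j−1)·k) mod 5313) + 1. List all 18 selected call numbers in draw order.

3344, 3620, 3896, 4172, 4448, 4724, 5000, 5276, 239, 515, 791, 1067, 1343, 1619, 1895, 2171, 2447, 2723

Selection 1: 3344
Selection 2: 3344 + 276 = 3620
Selection 3: 3620 + 276 = 3896
Selection 4: 3896 + 276 = 4172
Selection 5: 4172 + 276 = 4448
Selection 6: 4448 + 276 = 4724
Selection 7: 4724 + 276 = 5000
Selection 8: 5000 + 276 = 5276
Selection 9: 5276 + 276 = 5552 → 5552 − 5313 = 239
Selection 10: 239 + 276 = 515
Selection 11: 515 + 276 = 791
Selection 12: 791 + 276 = 1067
Selection 13: 1067 + 276 = 1343
Selection 14: 1343 + 276 = 1619
Selection 15: 1619 + 276 = 1895
Selection 16: 1895 + 276 = 2171
Selection 17: 2171 + 276 = 2447
Selection 18: 2447 + 276 = 2723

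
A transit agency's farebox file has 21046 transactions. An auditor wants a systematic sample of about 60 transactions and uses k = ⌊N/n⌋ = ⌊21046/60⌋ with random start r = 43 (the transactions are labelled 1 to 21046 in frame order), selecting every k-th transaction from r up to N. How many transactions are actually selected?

61

k = ⌊21046/60⌋ = 350
Achieved size = ⌊(21046 − 43)/350⌋ + 1 = ⌊21003/350⌋ + 1 = 60 + 1 = 61
(last selection: 43 + 60×350 = 21043 ≤ 21046; next would be 21393 > 21046)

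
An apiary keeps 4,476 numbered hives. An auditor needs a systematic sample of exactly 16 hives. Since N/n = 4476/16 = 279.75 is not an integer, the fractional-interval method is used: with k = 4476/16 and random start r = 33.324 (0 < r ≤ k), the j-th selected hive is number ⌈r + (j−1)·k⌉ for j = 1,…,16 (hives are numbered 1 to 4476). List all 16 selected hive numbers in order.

j=1: r + 0k = 33.324 → ⌈·⌉ = 34
j=2: r + 1k = 313.074 → ⌈·⌉ = 314
j=3: r + 2k = 592.824 → ⌈·⌉ = 593
j=4: r + 3k = 872.574 → ⌈·⌉ = 873
j=5: r + 4k = 1152.324 → ⌈·⌉ = 1153
j=6: r + 5k = 1432.074 → ⌈·⌉ = 1433
j=7: r + 6k = 1711.824 → ⌈·⌉ = 1712
j=8: r + 7k = 1991.574 → ⌈·⌉ = 1992
j=9: r + 8k = 2271.324 → ⌈·⌉ = 2272
j=10: r + 9k = 2551.074 → ⌈·⌉ = 2552
j=11: r + 10k = 2830.824 → ⌈·⌉ = 2831
j=12: r + 11k = 3110.574 → ⌈·⌉ = 3111
j=13: r + 12k = 3390.324 → ⌈·⌉ = 3391
j=14: r + 13k = 3670.074 → ⌈·⌉ = 3671
j=15: r + 14k = 3949.824 → ⌈·⌉ = 3950
j=16: r + 15k = 4229.574 → ⌈·⌉ = 4230

34, 314, 593, 873, 1153, 1433, 1712, 1992, 2272, 2552, 2831, 3111, 3391, 3671, 3950, 4230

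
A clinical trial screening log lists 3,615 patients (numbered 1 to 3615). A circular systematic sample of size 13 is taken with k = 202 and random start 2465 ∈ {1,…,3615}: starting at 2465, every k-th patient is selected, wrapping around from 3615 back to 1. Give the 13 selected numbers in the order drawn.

2465, 2667, 2869, 3071, 3273, 3475, 62, 264, 466, 668, 870, 1072, 1274

Selection 1: 2465
Selection 2: 2465 + 202 = 2667
Selection 3: 2667 + 202 = 2869
Selection 4: 2869 + 202 = 3071
Selection 5: 3071 + 202 = 3273
Selection 6: 3273 + 202 = 3475
Selection 7: 3475 + 202 = 3677 → 3677 − 3615 = 62
Selection 8: 62 + 202 = 264
Selection 9: 264 + 202 = 466
Selection 10: 466 + 202 = 668
Selection 11: 668 + 202 = 870
Selection 12: 870 + 202 = 1072
Selection 13: 1072 + 202 = 1274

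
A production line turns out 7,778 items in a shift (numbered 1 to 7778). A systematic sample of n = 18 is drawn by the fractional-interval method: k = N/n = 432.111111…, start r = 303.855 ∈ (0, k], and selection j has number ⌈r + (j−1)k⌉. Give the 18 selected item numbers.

j=1: r + 0k = 303.855 → ⌈·⌉ = 304
j=2: r + 1k = 735.966111… → ⌈·⌉ = 736
j=3: r + 2k = 1168.077222… → ⌈·⌉ = 1169
j=4: r + 3k = 1600.188333… → ⌈·⌉ = 1601
j=5: r + 4k = 2032.299444… → ⌈·⌉ = 2033
j=6: r + 5k = 2464.410555… → ⌈·⌉ = 2465
j=7: r + 6k = 2896.521666… → ⌈·⌉ = 2897
j=8: r + 7k = 3328.632777… → ⌈·⌉ = 3329
j=9: r + 8k = 3760.743888… → ⌈·⌉ = 3761
j=10: r + 9k = 4192.855 → ⌈·⌉ = 4193
j=11: r + 10k = 4624.966111… → ⌈·⌉ = 4625
j=12: r + 11k = 5057.077222… → ⌈·⌉ = 5058
j=13: r + 12k = 5489.188333… → ⌈·⌉ = 5490
j=14: r + 13k = 5921.299444… → ⌈·⌉ = 5922
j=15: r + 14k = 6353.410555… → ⌈·⌉ = 6354
j=16: r + 15k = 6785.521666… → ⌈·⌉ = 6786
j=17: r + 16k = 7217.632777… → ⌈·⌉ = 7218
j=18: r + 17k = 7649.743888… → ⌈·⌉ = 7650

304, 736, 1169, 1601, 2033, 2465, 2897, 3329, 3761, 4193, 4625, 5058, 5490, 5922, 6354, 6786, 7218, 7650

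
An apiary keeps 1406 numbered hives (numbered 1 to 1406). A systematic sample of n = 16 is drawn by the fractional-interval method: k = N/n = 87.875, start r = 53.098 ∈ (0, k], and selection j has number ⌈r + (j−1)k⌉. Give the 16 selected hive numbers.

j=1: r + 0k = 53.098 → ⌈·⌉ = 54
j=2: r + 1k = 140.973 → ⌈·⌉ = 141
j=3: r + 2k = 228.848 → ⌈·⌉ = 229
j=4: r + 3k = 316.723 → ⌈·⌉ = 317
j=5: r + 4k = 404.598 → ⌈·⌉ = 405
j=6: r + 5k = 492.473 → ⌈·⌉ = 493
j=7: r + 6k = 580.348 → ⌈·⌉ = 581
j=8: r + 7k = 668.223 → ⌈·⌉ = 669
j=9: r + 8k = 756.098 → ⌈·⌉ = 757
j=10: r + 9k = 843.973 → ⌈·⌉ = 844
j=11: r + 10k = 931.848 → ⌈·⌉ = 932
j=12: r + 11k = 1019.723 → ⌈·⌉ = 1020
j=13: r + 12k = 1107.598 → ⌈·⌉ = 1108
j=14: r + 13k = 1195.473 → ⌈·⌉ = 1196
j=15: r + 14k = 1283.348 → ⌈·⌉ = 1284
j=16: r + 15k = 1371.223 → ⌈·⌉ = 1372

54, 141, 229, 317, 405, 493, 581, 669, 757, 844, 932, 1020, 1108, 1196, 1284, 1372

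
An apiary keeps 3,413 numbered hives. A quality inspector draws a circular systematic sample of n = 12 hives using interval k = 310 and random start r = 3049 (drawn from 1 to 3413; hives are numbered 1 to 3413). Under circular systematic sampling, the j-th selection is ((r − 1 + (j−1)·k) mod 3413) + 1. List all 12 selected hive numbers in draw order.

Selection 1: 3049
Selection 2: 3049 + 310 = 3359
Selection 3: 3359 + 310 = 3669 → 3669 − 3413 = 256
Selection 4: 256 + 310 = 566
Selection 5: 566 + 310 = 876
Selection 6: 876 + 310 = 1186
Selection 7: 1186 + 310 = 1496
Selection 8: 1496 + 310 = 1806
Selection 9: 1806 + 310 = 2116
Selection 10: 2116 + 310 = 2426
Selection 11: 2426 + 310 = 2736
Selection 12: 2736 + 310 = 3046

3049, 3359, 256, 566, 876, 1186, 1496, 1806, 2116, 2426, 2736, 3046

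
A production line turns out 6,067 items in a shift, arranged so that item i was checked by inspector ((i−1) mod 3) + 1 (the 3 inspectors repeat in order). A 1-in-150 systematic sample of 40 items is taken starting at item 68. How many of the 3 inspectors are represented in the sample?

1

Consecutive selections differ by k = 150, so their inspector numbers differ by 150 mod 3 = 0.
gcd(150, 3) = 3, so the sample visits 3/3 = 1 distinct residues mod 3.
Start 68 is inspector 2; the inspectors hit are 2.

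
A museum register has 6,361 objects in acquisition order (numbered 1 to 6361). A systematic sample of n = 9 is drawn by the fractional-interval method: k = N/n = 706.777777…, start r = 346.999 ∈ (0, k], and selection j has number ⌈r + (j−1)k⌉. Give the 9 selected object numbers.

j=1: r + 0k = 346.999 → ⌈·⌉ = 347
j=2: r + 1k = 1053.776777… → ⌈·⌉ = 1054
j=3: r + 2k = 1760.554555… → ⌈·⌉ = 1761
j=4: r + 3k = 2467.332333… → ⌈·⌉ = 2468
j=5: r + 4k = 3174.110111… → ⌈·⌉ = 3175
j=6: r + 5k = 3880.887888… → ⌈·⌉ = 3881
j=7: r + 6k = 4587.665666… → ⌈·⌉ = 4588
j=8: r + 7k = 5294.443444… → ⌈·⌉ = 5295
j=9: r + 8k = 6001.221222… → ⌈·⌉ = 6002

347, 1054, 1761, 2468, 3175, 3881, 4588, 5295, 6002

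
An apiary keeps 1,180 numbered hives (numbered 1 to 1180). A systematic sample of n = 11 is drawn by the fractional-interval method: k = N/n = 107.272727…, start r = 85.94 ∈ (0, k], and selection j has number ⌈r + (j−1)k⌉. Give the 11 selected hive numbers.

j=1: r + 0k = 85.94 → ⌈·⌉ = 86
j=2: r + 1k = 193.212727… → ⌈·⌉ = 194
j=3: r + 2k = 300.485454… → ⌈·⌉ = 301
j=4: r + 3k = 407.758181… → ⌈·⌉ = 408
j=5: r + 4k = 515.030909… → ⌈·⌉ = 516
j=6: r + 5k = 622.303636… → ⌈·⌉ = 623
j=7: r + 6k = 729.576363… → ⌈·⌉ = 730
j=8: r + 7k = 836.849090… → ⌈·⌉ = 837
j=9: r + 8k = 944.121818… → ⌈·⌉ = 945
j=10: r + 9k = 1051.394545… → ⌈·⌉ = 1052
j=11: r + 10k = 1158.667272… → ⌈·⌉ = 1159

86, 194, 301, 408, 516, 623, 730, 837, 945, 1052, 1159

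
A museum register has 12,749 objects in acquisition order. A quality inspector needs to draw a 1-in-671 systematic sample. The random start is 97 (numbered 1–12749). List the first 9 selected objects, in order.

object 1: 97
object 2: 97 + 671 = 768
object 3: 768 + 671 = 1439
object 4: 1439 + 671 = 2110
object 5: 2110 + 671 = 2781
object 6: 2781 + 671 = 3452
object 7: 3452 + 671 = 4123
object 8: 4123 + 671 = 4794
object 9: 4794 + 671 = 5465

97, 768, 1439, 2110, 2781, 3452, 4123, 4794, 5465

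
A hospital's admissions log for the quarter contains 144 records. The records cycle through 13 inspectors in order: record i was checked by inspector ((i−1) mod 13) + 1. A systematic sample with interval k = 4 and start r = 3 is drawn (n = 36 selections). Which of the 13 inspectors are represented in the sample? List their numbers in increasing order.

Consecutive selections differ by k = 4, so their inspector numbers differ by 4 mod 13 = 4.
gcd(4, 13) = 1, so the sample visits 13/1 = 13 distinct residues mod 13.
Start 3 is inspector 3; the inspectors hit are 1, 2, 3, 4, 5, 6, 7, 8, 9, 10, 11, 12, 13.

1, 2, 3, 4, 5, 6, 7, 8, 9, 10, 11, 12, 13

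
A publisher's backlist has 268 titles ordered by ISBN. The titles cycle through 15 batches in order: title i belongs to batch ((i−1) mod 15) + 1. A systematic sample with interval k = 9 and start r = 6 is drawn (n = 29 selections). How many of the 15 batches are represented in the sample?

Consecutive selections differ by k = 9, so their batch numbers differ by 9 mod 15 = 9.
gcd(9, 15) = 3, so the sample visits 15/3 = 5 distinct residues mod 15.
Start 6 is batch 6; the batches hit are 3, 6, 9, 12, 15.

5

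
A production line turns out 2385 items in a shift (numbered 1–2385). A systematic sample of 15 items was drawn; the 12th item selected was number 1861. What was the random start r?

112

k = 2385/15 = 159
r = 1861 − (12−1)×159 = 1861 − 1749 = 112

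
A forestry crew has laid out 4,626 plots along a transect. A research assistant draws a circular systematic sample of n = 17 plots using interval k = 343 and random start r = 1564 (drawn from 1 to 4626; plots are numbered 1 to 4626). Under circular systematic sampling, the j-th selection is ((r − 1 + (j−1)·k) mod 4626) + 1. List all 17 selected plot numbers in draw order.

1564, 1907, 2250, 2593, 2936, 3279, 3622, 3965, 4308, 25, 368, 711, 1054, 1397, 1740, 2083, 2426

Selection 1: 1564
Selection 2: 1564 + 343 = 1907
Selection 3: 1907 + 343 = 2250
Selection 4: 2250 + 343 = 2593
Selection 5: 2593 + 343 = 2936
Selection 6: 2936 + 343 = 3279
Selection 7: 3279 + 343 = 3622
Selection 8: 3622 + 343 = 3965
Selection 9: 3965 + 343 = 4308
Selection 10: 4308 + 343 = 4651 → 4651 − 4626 = 25
Selection 11: 25 + 343 = 368
Selection 12: 368 + 343 = 711
Selection 13: 711 + 343 = 1054
Selection 14: 1054 + 343 = 1397
Selection 15: 1397 + 343 = 1740
Selection 16: 1740 + 343 = 2083
Selection 17: 2083 + 343 = 2426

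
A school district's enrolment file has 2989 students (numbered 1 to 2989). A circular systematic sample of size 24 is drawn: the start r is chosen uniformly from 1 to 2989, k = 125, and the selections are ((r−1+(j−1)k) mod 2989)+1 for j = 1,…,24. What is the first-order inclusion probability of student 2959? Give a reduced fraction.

24/2989

For each position j, as r ranges over 1…2989 the j-th selection hits every student exactly once, so student 2959 is selected for exactly 24 of the 2989 starts.
Inclusion probability = 24/2989.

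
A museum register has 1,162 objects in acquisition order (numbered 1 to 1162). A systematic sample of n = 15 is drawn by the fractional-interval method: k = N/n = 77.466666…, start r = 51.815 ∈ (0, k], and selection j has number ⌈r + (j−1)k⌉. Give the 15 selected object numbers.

52, 130, 207, 285, 362, 440, 517, 595, 672, 750, 827, 904, 982, 1059, 1137

j=1: r + 0k = 51.815 → ⌈·⌉ = 52
j=2: r + 1k = 129.281666… → ⌈·⌉ = 130
j=3: r + 2k = 206.748333… → ⌈·⌉ = 207
j=4: r + 3k = 284.215 → ⌈·⌉ = 285
j=5: r + 4k = 361.681666… → ⌈·⌉ = 362
j=6: r + 5k = 439.148333… → ⌈·⌉ = 440
j=7: r + 6k = 516.615 → ⌈·⌉ = 517
j=8: r + 7k = 594.081666… → ⌈·⌉ = 595
j=9: r + 8k = 671.548333… → ⌈·⌉ = 672
j=10: r + 9k = 749.015 → ⌈·⌉ = 750
j=11: r + 10k = 826.481666… → ⌈·⌉ = 827
j=12: r + 11k = 903.948333… → ⌈·⌉ = 904
j=13: r + 12k = 981.415 → ⌈·⌉ = 982
j=14: r + 13k = 1058.881666… → ⌈·⌉ = 1059
j=15: r + 14k = 1136.348333… → ⌈·⌉ = 1137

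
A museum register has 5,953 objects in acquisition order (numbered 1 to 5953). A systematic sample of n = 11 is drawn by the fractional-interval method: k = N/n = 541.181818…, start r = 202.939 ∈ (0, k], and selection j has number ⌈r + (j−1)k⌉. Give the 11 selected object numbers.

203, 745, 1286, 1827, 2368, 2909, 3451, 3992, 4533, 5074, 5615

j=1: r + 0k = 202.939 → ⌈·⌉ = 203
j=2: r + 1k = 744.120818… → ⌈·⌉ = 745
j=3: r + 2k = 1285.302636… → ⌈·⌉ = 1286
j=4: r + 3k = 1826.484454… → ⌈·⌉ = 1827
j=5: r + 4k = 2367.666272… → ⌈·⌉ = 2368
j=6: r + 5k = 2908.848090… → ⌈·⌉ = 2909
j=7: r + 6k = 3450.029909… → ⌈·⌉ = 3451
j=8: r + 7k = 3991.211727… → ⌈·⌉ = 3992
j=9: r + 8k = 4532.393545… → ⌈·⌉ = 4533
j=10: r + 9k = 5073.575363… → ⌈·⌉ = 5074
j=11: r + 10k = 5614.757181… → ⌈·⌉ = 5615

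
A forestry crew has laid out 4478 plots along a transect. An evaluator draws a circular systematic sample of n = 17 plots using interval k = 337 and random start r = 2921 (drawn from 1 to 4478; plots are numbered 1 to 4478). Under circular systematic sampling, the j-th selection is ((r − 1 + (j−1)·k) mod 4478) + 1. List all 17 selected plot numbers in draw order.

2921, 3258, 3595, 3932, 4269, 128, 465, 802, 1139, 1476, 1813, 2150, 2487, 2824, 3161, 3498, 3835

Selection 1: 2921
Selection 2: 2921 + 337 = 3258
Selection 3: 3258 + 337 = 3595
Selection 4: 3595 + 337 = 3932
Selection 5: 3932 + 337 = 4269
Selection 6: 4269 + 337 = 4606 → 4606 − 4478 = 128
Selection 7: 128 + 337 = 465
Selection 8: 465 + 337 = 802
Selection 9: 802 + 337 = 1139
Selection 10: 1139 + 337 = 1476
Selection 11: 1476 + 337 = 1813
Selection 12: 1813 + 337 = 2150
Selection 13: 2150 + 337 = 2487
Selection 14: 2487 + 337 = 2824
Selection 15: 2824 + 337 = 3161
Selection 16: 3161 + 337 = 3498
Selection 17: 3498 + 337 = 3835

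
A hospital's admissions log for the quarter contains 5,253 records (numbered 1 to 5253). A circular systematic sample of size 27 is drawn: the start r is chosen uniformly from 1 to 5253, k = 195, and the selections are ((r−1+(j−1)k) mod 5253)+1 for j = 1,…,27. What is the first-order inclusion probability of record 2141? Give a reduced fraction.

For each position j, as r ranges over 1…5253 the j-th selection hits every record exactly once, so record 2141 is selected for exactly 27 of the 5253 starts.
Inclusion probability = 27/5253 = 9/1751.

9/1751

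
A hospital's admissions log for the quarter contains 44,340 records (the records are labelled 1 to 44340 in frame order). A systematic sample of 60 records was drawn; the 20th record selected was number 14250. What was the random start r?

209

k = 44340/60 = 739
r = 14250 − (20−1)×739 = 14250 − 14041 = 209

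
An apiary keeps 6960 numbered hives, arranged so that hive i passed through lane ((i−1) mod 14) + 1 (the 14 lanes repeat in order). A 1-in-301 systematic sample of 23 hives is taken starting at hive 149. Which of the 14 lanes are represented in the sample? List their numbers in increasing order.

Consecutive selections differ by k = 301, so their lane numbers differ by 301 mod 14 = 7.
gcd(301, 14) = 7, so the sample visits 14/7 = 2 distinct residues mod 14.
Start 149 is lane 9; the lanes hit are 2, 9.

2, 9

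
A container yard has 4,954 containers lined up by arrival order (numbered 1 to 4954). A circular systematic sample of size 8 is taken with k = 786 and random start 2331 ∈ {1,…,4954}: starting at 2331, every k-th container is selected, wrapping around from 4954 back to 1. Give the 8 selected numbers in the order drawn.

2331, 3117, 3903, 4689, 521, 1307, 2093, 2879

Selection 1: 2331
Selection 2: 2331 + 786 = 3117
Selection 3: 3117 + 786 = 3903
Selection 4: 3903 + 786 = 4689
Selection 5: 4689 + 786 = 5475 → 5475 − 4954 = 521
Selection 6: 521 + 786 = 1307
Selection 7: 1307 + 786 = 2093
Selection 8: 2093 + 786 = 2879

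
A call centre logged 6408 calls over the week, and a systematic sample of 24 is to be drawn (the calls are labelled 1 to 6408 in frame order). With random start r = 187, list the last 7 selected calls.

k = N/n = 6408/24 = 267
18th selection = 187 + 17×267 = 4726
19th: 4726 + 267 = 4993
20th: 4993 + 267 = 5260
21st: 5260 + 267 = 5527
22nd: 5527 + 267 = 5794
23rd: 5794 + 267 = 6061
24th: 6061 + 267 = 6328

4726, 4993, 5260, 5527, 5794, 6061, 6328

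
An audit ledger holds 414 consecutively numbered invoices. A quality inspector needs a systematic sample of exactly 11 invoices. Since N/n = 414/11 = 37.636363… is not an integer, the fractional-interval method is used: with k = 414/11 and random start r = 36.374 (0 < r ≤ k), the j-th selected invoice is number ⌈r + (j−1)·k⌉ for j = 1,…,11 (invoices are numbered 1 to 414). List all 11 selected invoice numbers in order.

37, 75, 112, 150, 187, 225, 263, 300, 338, 376, 413

j=1: r + 0k = 36.374 → ⌈·⌉ = 37
j=2: r + 1k = 74.010363… → ⌈·⌉ = 75
j=3: r + 2k = 111.646727… → ⌈·⌉ = 112
j=4: r + 3k = 149.283090… → ⌈·⌉ = 150
j=5: r + 4k = 186.919454… → ⌈·⌉ = 187
j=6: r + 5k = 224.555818… → ⌈·⌉ = 225
j=7: r + 6k = 262.192181… → ⌈·⌉ = 263
j=8: r + 7k = 299.828545… → ⌈·⌉ = 300
j=9: r + 8k = 337.464909… → ⌈·⌉ = 338
j=10: r + 9k = 375.101272… → ⌈·⌉ = 376
j=11: r + 10k = 412.737636… → ⌈·⌉ = 413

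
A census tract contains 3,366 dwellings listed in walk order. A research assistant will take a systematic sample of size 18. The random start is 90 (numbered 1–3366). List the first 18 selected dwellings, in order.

90, 277, 464, 651, 838, 1025, 1212, 1399, 1586, 1773, 1960, 2147, 2334, 2521, 2708, 2895, 3082, 3269

k = N/n = 3366/18 = 187
dwelling 1: 90
dwelling 2: 90 + 187 = 277
dwelling 3: 277 + 187 = 464
dwelling 4: 464 + 187 = 651
dwelling 5: 651 + 187 = 838
dwelling 6: 838 + 187 = 1025
dwelling 7: 1025 + 187 = 1212
dwelling 8: 1212 + 187 = 1399
dwelling 9: 1399 + 187 = 1586
dwelling 10: 1586 + 187 = 1773
dwelling 11: 1773 + 187 = 1960
dwelling 12: 1960 + 187 = 2147
dwelling 13: 2147 + 187 = 2334
dwelling 14: 2334 + 187 = 2521
dwelling 15: 2521 + 187 = 2708
dwelling 16: 2708 + 187 = 2895
dwelling 17: 2895 + 187 = 3082
dwelling 18: 3082 + 187 = 3269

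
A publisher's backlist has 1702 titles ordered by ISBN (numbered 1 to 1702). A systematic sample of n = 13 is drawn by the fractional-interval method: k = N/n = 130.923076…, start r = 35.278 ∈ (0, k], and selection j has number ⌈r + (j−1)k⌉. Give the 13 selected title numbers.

j=1: r + 0k = 35.278 → ⌈·⌉ = 36
j=2: r + 1k = 166.201076… → ⌈·⌉ = 167
j=3: r + 2k = 297.124153… → ⌈·⌉ = 298
j=4: r + 3k = 428.047230… → ⌈·⌉ = 429
j=5: r + 4k = 558.970307… → ⌈·⌉ = 559
j=6: r + 5k = 689.893384… → ⌈·⌉ = 690
j=7: r + 6k = 820.816461… → ⌈·⌉ = 821
j=8: r + 7k = 951.739538… → ⌈·⌉ = 952
j=9: r + 8k = 1082.662615… → ⌈·⌉ = 1083
j=10: r + 9k = 1213.585692… → ⌈·⌉ = 1214
j=11: r + 10k = 1344.508769… → ⌈·⌉ = 1345
j=12: r + 11k = 1475.431846… → ⌈·⌉ = 1476
j=13: r + 12k = 1606.354923… → ⌈·⌉ = 1607

36, 167, 298, 429, 559, 690, 821, 952, 1083, 1214, 1345, 1476, 1607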